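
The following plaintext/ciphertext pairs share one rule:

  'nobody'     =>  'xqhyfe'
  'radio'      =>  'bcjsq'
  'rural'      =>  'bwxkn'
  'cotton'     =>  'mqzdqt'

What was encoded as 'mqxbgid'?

Shifts by position in nobody: pos 0: n→x (+10), pos 1: o→q (+2), pos 2: b→h (+6), pos 3: o→y (+10), pos 4: d→f (+2), pos 5: y→e (+6) — repeating every 3. The shifts repeat in a cycle of length 3: positions 0,1,… shift by +10, +2, +6, then the pattern repeats.
Decoding mqxbgid: m−10=c, q−2=o, x−6=r, b−10=r, g−2=e, i−6=c, d−10=t.

correct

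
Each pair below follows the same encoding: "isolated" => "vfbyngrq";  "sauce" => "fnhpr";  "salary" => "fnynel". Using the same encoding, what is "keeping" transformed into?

Compare letters: i→v is +13, s→f is +13, o→b is +13 — a constant shift. Every letter moves 13 places later in the alphabet, wrapping around z→a.
On keeping: k+13=x, e+13=r, e+13=r, p+13=c, i+13=v, n+13=a, g+13=t.

xrrcvat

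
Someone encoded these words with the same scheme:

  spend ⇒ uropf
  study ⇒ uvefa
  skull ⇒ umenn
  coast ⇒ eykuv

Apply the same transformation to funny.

The shift depends on letter class: consonant s→u is +2, but vowel e→o is +10. Two shifts are in play — +10 for a/e/i/o/u, +2 for every other letter.
Applying it to funny: f(cons)+2=h, u(vowel)+10=e, n(cons)+2=p, n(cons)+2=p, y(cons)+2=a.

heppa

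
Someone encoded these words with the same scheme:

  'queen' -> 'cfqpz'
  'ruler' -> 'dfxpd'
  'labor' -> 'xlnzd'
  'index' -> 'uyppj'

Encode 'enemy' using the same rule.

The shifts repeat in a cycle of length 2: positions 0,1,… shift by +12, +11, then the pattern repeats.
Applying it to enemy: e+12=q, n+11=y, e+12=q, m+11=x, y+12=k.

qyqxk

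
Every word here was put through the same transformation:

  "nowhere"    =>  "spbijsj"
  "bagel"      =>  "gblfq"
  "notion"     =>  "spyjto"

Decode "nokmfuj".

It's a Vigenère-style cipher with numeric key [5,1]: position i shifts by key[i mod 2].
Decoding nokmfuj: n−5=i, o−1=n, k−5=f, m−1=l, f−5=a, u−1=t, j−5=e.

inflate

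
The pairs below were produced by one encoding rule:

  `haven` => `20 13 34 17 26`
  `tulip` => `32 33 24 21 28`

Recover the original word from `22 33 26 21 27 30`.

h is letter #8 and maps to 20: an offset of 12. Each letter is replaced by its alphabet position (a=1..z=26) + 12.
Reversing it on 22 33 26 21 27 30: 22→(22−12)÷1=10=j, 33→(33−12)÷1=21=u, 26→(26−12)÷1=14=n, 21→(21−12)÷1=9=i, 27→(27−12)÷1=15=o, 30→(30−12)÷1=18=r.

junior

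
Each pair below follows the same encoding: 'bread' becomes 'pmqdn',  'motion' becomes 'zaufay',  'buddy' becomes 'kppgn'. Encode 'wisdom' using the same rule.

The output letters match the input read backwards, each shifted +12: bread reversed is daerb. The word is reversed, then every letter is shifted forward by 12.
For wisdom: reverse → modsiw; then shift: m+12=y, o+12=a, d+12=p, s+12=e, i+12=u, w+12=i.

yapeui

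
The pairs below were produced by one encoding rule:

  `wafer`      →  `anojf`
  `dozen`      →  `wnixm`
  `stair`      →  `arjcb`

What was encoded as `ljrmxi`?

zodiac

Two steps: reverse the string, then apply a Caesar shift of +9.
Reversing it on ljrmxi: shift back: l−9=c, j−9=a, r−9=i, m−9=d, x−9=o, i−9=z → caidoz; then reverse → zodiac.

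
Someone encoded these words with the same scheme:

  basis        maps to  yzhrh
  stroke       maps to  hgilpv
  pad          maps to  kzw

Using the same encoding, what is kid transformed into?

prw

Each pair mirrors across the alphabet (b↔y, a↔z, s↔h): positions sum to 25. This is the alphabet-reversal cipher (Atbash): a becomes z, b becomes y, etc.
On kid: k↔p, i↔r, d↔w.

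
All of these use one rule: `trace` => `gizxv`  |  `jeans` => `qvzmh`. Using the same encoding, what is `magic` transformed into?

nztrx

Each pair mirrors across the alphabet (t↔g, r↔i, a↔z): positions sum to 25. This is the alphabet-reversal cipher (Atbash): a becomes z, b becomes y, etc.
On magic: m↔n, a↔z, g↔t, i↔r, c↔x.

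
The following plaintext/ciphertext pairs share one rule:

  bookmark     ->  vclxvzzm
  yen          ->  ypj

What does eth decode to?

wit

The output letters match the input read backwards, each shifted +11: bookmark reversed is kramkoob. The word is reversed, then every letter is shifted forward by 11.
Decoding eth: shift back: e−11=t, t−11=i, h−11=w → tiw; then reverse → wit.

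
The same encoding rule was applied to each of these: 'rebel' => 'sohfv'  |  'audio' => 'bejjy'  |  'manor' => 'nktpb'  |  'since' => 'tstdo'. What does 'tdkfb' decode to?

steer

It's a Vigenère-style cipher with numeric key [1,10,6]: position i shifts by key[i mod 3].
Undoing it on tdkfb: t−1=s, d−10=t, k−6=e, f−1=e, b−10=r.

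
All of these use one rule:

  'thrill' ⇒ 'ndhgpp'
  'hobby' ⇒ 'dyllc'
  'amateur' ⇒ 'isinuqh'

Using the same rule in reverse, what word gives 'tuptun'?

t(19)→n(13) and h(7)→d(3) fit y≡3x+8 (mod 26); the inverse of 3 mod 26 is 9. Each letter's alphabet position (a=0..z=25) is mapped through 3·x+8 mod 26 — an affine cipher.
Decoding tuptun: t(19)→9·(19−8)≡21=v; u(20)→9·(20−8)≡4=e; p(15)→9·(15−8)≡11=l; t(19)→9·(19−8)≡21=v; u(20)→9·(20−8)≡4=e; n(13)→9·(13−8)≡19=t (all mod 26).

velvet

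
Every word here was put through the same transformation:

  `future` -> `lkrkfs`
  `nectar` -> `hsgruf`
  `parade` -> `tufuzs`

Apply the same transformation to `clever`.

gvsdsf

This is an affine cipher: with a=0,…,z=25, each position x becomes (19x+20) mod 26.
On clever: c(2)→19·2+20≡6=g; l(11)→19·11+20≡21=v; e(4)→19·4+20≡18=s; v(21)→19·21+20≡3=d; e(4)→19·4+20≡18=s; r(17)→19·17+20≡5=f (all mod 26).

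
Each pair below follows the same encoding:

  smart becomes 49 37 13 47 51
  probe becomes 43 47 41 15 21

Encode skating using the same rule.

49 33 13 51 29 39 25

s(#19)→49 and m(#13)→37: differences scale by 2, so n = 2·pos + 11. With a=1..z=26, the number is 2·pos + 11.
For skating: s=19→49, k=11→33, a=1→13, t=20→51, i=9→29, n=14→39, g=7→25.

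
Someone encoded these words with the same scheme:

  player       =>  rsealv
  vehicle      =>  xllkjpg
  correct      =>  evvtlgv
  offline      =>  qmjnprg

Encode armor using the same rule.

cyqqy

Shifts by position in player: pos 0: p→r (+2), pos 1: l→s (+7), pos 2: a→e (+4), pos 3: y→a (+2), pos 4: e→l (+7), pos 5: r→v (+4) — repeating every 3. The shifts repeat in a cycle of length 3: positions 0,1,… shift by +2, +7, +4, then the pattern repeats.
Applying it to armor: a+2=c, r+7=y, m+4=q, o+2=q, r+7=y.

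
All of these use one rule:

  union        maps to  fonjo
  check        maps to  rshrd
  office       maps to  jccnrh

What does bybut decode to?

alarm

u(20)→f(5) and n(13)→o(14) fit y≡21x+1 (mod 26); the inverse of 21 mod 26 is 5. This is an affine cipher: with a=0,…,z=25, each position x becomes (21x+1) mod 26.
Undoing it on bybut: b(1)→5·(1−1)≡0=a; y(24)→5·(24−1)≡11=l; b(1)→5·(1−1)≡0=a; u(20)→5·(20−1)≡17=r; t(19)→5·(19−1)≡12=m (all mod 26).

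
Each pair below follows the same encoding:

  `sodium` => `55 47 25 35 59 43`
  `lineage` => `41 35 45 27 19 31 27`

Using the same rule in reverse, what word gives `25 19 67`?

day

s(#19)→55 and o(#15)→47: differences scale by 2, so n = 2·pos + 17. With a=1..z=26, the number is 2·pos + 17.
Reversing it on 25 19 67: 25→(25−17)÷2=4=d, 19→(19−17)÷2=1=a, 67→(67−17)÷2=25=y.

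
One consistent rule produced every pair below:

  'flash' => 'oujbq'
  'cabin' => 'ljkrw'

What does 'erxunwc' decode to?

violent

Compare letters: f→o is +9, l→u is +9, a→j is +9 — a constant shift. Every letter moves 9 places later in the alphabet, wrapping around z→a.
Undoing it on erxunwc: e−9=v, r−9=i, x−9=o, u−9=l, n−9=e, w−9=n, c−9=t.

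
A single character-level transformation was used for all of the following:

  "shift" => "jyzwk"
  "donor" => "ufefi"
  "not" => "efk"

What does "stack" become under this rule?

jkrtb

Compare letters: s→j is +17, h→y is +17, i→z is +17 — a constant shift. Each letter is shifted forward by 17 in the alphabet (a Caesar shift of +17).
On stack: s+17=j, t+17=k, a+17=r, c+17=t, k+17=b.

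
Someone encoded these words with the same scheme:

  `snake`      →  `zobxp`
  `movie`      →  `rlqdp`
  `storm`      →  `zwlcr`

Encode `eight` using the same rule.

pdjgw

s(18)→z(25) and n(13)→o(14) fit y≡23x+1 (mod 26); the inverse of 23 mod 26 is 17. Treating letters as 0–25, the rule is x ↦ 23x + 1 (mod 26).
For eight: e(4)→23·4+1≡15=p; i(8)→23·8+1≡3=d; g(6)→23·6+1≡9=j; h(7)→23·7+1≡6=g; t(19)→23·19+1≡22=w (all mod 26).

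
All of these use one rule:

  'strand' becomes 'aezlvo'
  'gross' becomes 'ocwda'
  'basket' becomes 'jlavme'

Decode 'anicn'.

scarf

Shifts by position in strand: pos 0: s→a (+8), pos 1: t→e (+11), pos 2: r→z (+8), pos 3: a→l (+11) — repeating every 2. A repeating key of period 2 is used — shifts +8, +11 over and over.
Decoding anicn: a−8=s, n−11=c, i−8=a, c−11=r, n−8=f.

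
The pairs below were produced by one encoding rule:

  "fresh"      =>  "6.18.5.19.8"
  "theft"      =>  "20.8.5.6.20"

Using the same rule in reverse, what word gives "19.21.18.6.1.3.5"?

f is letter #6 and maps to 6: an offset of 0. Each letter is replaced by its alphabet position (a=1, b=2, …, z=26).
Reversing it on 19.21.18.6.1.3.5: 19=s, 21=u, 18=r, 6=f, 1=a, 3=c, 5=e.

surface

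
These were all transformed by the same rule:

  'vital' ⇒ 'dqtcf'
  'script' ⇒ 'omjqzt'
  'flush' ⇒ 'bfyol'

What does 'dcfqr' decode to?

valid

v(21)→d(3) and i(8)→q(16) fit y≡5x+2 (mod 26); the inverse of 5 mod 26 is 21. Treating letters as 0–25, the rule is x ↦ 5x + 2 (mod 26).
Reversing it on dcfqr: d(3)→21·(3−2)≡21=v; c(2)→21·(2−2)≡0=a; f(5)→21·(5−2)≡11=l; q(16)→21·(16−2)≡8=i; r(17)→21·(17−2)≡3=d (all mod 26).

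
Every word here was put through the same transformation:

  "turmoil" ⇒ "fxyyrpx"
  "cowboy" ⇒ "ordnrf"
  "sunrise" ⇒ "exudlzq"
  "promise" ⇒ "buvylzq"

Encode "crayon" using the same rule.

Shifts by position in turmoil: pos 0: t→f (+12), pos 1: u→x (+3), pos 2: r→y (+7), pos 3: m→y (+12), pos 4: o→r (+3), pos 5: i→p (+7) — repeating every 3. The shifts repeat in a cycle of length 3: positions 0,1,… shift by +12, +3, +7, then the pattern repeats.
Applying it to crayon: c+12=o, r+3=u, a+7=h, y+12=k, o+3=r, n+7=u.

ouhkru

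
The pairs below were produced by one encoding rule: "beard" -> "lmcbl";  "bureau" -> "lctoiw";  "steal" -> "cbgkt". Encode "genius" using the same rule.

qmpscu

Shifts by position in beard: pos 0: b→l (+10), pos 1: e→m (+8), pos 2: a→c (+2), pos 3: r→b (+10), pos 4: d→l (+8) — repeating every 3. The shifts repeat in a cycle of length 3: positions 0,1,… shift by +10, +8, +2, then the pattern repeats.
On genius: g+10=q, e+8=m, n+2=p, i+10=s, u+8=c, s+2=u.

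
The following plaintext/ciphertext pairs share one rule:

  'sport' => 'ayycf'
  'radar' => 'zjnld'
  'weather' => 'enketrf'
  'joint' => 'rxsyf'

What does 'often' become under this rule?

wodpz

The shift increases by 1 at each position, starting from +8: 8, 9, 10, ….
Applying it to often: o+8=w, f+9=o, t+10=d, e+11=p, n+12=z.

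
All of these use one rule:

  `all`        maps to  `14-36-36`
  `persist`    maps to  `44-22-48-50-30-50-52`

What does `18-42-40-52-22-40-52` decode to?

a(#1)→14 and l(#12)→36: differences scale by 2, so n = 2·pos + 12. With a=1..z=26, the number is 2·pos + 12.
Undoing it on 18-42-40-52-22-40-52: 18→(18−12)÷2=3=c, 42→(42−12)÷2=15=o, 40→(40−12)÷2=14=n, 52→(52−12)÷2=20=t, 22→(22−12)÷2=5=e, 40→(40−12)÷2=14=n, 52→(52−12)÷2=20=t.

content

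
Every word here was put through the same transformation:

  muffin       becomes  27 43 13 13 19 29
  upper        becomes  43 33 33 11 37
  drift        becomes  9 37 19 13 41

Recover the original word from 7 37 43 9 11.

m(#13)→27 and u(#21)→43: differences scale by 2, so n = 2·pos + 1. The formula is n = 2×(alphabet index, a=1) + 1.
Reversing it on 7 37 43 9 11: 7→(7−1)÷2=3=c, 37→(37−1)÷2=18=r, 43→(43−1)÷2=21=u, 9→(9−1)÷2=4=d, 11→(11−1)÷2=5=e.

crude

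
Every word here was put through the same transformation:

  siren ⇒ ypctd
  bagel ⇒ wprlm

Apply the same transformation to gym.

Read the word backwards and shift each letter +11.
Applying it to gym: reverse → myg; then shift: m+11=x, y+11=j, g+11=r.

xjr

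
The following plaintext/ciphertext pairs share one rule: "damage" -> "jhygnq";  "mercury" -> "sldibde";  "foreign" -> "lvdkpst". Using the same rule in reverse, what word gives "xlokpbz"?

receipt

A repeating key of period 3 is used — shifts +6, +7, +12 over and over.
Decoding xlokpbz: x−6=r, l−7=e, o−12=c, k−6=e, p−7=i, b−12=p, z−6=t.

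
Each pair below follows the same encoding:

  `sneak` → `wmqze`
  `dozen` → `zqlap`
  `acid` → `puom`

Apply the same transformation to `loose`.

The output letters match the input read backwards, each shifted +12: sneak reversed is kaens. Read the word backwards and shift each letter +12.
For loose: reverse → esool; then shift: e+12=q, s+12=e, o+12=a, o+12=a, l+12=x.

qeaax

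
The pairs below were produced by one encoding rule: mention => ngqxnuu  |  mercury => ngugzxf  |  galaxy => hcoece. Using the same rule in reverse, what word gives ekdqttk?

diamond

The shift increases by 1 at each position, starting from +1: 1, 2, 3, ….
Reversing it on ekdqttk: e−1=d, k−2=i, d−3=a, q−4=m, t−5=o, t−6=n, k−7=d.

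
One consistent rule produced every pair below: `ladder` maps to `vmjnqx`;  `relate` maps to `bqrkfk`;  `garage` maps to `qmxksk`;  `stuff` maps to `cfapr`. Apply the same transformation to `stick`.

Shifts by position in ladder: pos 0: l→v (+10), pos 1: a→m (+12), pos 2: d→j (+6), pos 3: d→n (+10), pos 4: e→q (+12), pos 5: r→x (+6) — repeating every 3. It's a Vigenère-style cipher with numeric key [10,12,6]: position i shifts by key[i mod 3].
On stick: s+10=c, t+12=f, i+6=o, c+10=m, k+12=w.

cfomw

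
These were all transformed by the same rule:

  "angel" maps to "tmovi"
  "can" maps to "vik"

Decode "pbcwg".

The output letters match the input read backwards, each shifted +8: angel reversed is legna. Two steps: reverse the string, then apply a Caesar shift of +8.
Undoing it on pbcwg: shift back: p−8=h, b−8=t, c−8=u, w−8=o, g−8=y → htuoy; then reverse → youth.

youth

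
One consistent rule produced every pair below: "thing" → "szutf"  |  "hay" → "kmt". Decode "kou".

The output letters match the input read backwards, each shifted +12: thing reversed is gniht. Read the word backwards and shift each letter +12.
Decoding kou: shift back: k−12=y, o−12=c, u−12=i → yci; then reverse → icy.

icy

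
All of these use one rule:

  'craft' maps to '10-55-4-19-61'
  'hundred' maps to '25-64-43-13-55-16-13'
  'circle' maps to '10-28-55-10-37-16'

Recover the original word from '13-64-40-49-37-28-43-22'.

c(#3)→10 and r(#18)→55: differences scale by 3, so n = 3·pos + 1. With a=1..z=26, the number is 3·pos + 1.
Reversing it on 13-64-40-49-37-28-43-22: 13→(13−1)÷3=4=d, 64→(64−1)÷3=21=u, 40→(40−1)÷3=13=m, 49→(49−1)÷3=16=p, 37→(37−1)÷3=12=l, 28→(28−1)÷3=9=i, 43→(43−1)÷3=14=n, 22→(22−1)÷3=7=g.

dumpling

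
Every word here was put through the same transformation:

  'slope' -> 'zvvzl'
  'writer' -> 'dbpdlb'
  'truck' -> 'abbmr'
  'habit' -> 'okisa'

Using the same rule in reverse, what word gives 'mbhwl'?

frame

The shifts repeat in a cycle of length 2: positions 0,1,… shift by +7, +10, then the pattern repeats.
Undoing it on mbhwl: m−7=f, b−10=r, h−7=a, w−10=m, l−7=e.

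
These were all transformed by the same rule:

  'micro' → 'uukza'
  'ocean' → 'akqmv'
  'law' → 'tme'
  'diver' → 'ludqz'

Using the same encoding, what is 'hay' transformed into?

The shift depends on letter class: consonant m→u is +8, but vowel i→u is +12. Vowels shift forward by 12 and consonants shift forward by 8.
For hay: h(cons)+8=p, a(vowel)+12=m, y(cons)+8=g.

pmg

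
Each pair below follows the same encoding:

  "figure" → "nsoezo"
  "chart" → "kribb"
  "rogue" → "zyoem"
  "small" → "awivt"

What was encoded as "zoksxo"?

Shifts by position in figure: pos 0: f→n (+8), pos 1: i→s (+10), pos 2: g→o (+8), pos 3: u→e (+10) — repeating every 2. The shifts repeat in a cycle of length 2: positions 0,1,… shift by +8, +10, then the pattern repeats.
Undoing it on zoksxo: z−8=r, o−10=e, k−8=c, s−10=i, x−8=p, o−10=e.

recipe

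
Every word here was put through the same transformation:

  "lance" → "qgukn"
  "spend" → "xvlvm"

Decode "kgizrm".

fabric

In lance: l→q is +5, a→g is +6, n→u is +7, c→k is +8 — the shift increases by 1 each position. Each letter shifts forward by (position + 5), i.e. 5, 6, 7, … — the shift grows by one for each successive letter.
Reversing it on kgizrm: k−5=f, g−6=a, i−7=b, z−8=r, r−9=i, m−10=c.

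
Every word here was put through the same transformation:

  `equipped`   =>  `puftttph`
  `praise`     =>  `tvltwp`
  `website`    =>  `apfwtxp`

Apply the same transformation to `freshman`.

The shift depends on letter class: consonant q→u is +4, but vowel e→p is +11. Two shifts are in play — +11 for a/e/i/o/u, +4 for every other letter.
For freshman: f(cons)+4=j, r(cons)+4=v, e(vowel)+11=p, s(cons)+4=w, h(cons)+4=l, m(cons)+4=q, a(vowel)+11=l, n(cons)+4=r.

jvpwlqlr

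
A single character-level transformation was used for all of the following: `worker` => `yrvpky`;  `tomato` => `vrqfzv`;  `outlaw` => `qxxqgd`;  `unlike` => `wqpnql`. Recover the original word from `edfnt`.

In worker: w→y is +2, o→r is +3, r→v is +4, k→p is +5 — the shift increases by 1 each position. Each letter shifts forward by (position + 2), i.e. 2, 3, 4, … — the shift grows by one for each successive letter.
Reversing it on edfnt: e−2=c, d−3=a, f−4=b, n−5=i, t−6=n.

cabin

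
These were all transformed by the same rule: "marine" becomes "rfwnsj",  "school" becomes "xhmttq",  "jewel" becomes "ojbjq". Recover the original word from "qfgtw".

Compare letters: m→r is +5, a→f is +5, r→w is +5 — a constant shift. It's a constant shift of +5 (ROT5).
Decoding qfgtw: q−5=l, f−5=a, g−5=b, t−5=o, w−5=r.

labor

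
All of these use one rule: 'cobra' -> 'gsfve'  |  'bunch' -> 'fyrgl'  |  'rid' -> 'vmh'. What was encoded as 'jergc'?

Compare letters: c→g is +4, o→s is +4, b→f is +4 — a constant shift. It's a constant shift of +4 (ROT4).
Reversing it on jergc: j−4=f, e−4=a, r−4=n, g−4=c, c−4=y.

fancy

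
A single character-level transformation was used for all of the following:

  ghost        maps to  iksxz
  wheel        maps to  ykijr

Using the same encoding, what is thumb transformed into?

In ghost: g→i is +2, h→k is +3, o→s is +4, s→x is +5 — the shift increases by 1 each position. Each letter shifts forward by (position + 2), i.e. 2, 3, 4, … — the shift grows by one for each successive letter.
On thumb: t+2=v, h+3=k, u+4=y, m+5=r, b+6=h.

vkyrh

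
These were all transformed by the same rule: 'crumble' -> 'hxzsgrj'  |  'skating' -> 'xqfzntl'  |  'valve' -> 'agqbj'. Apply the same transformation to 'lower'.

qubkw

Shifts by position in crumble: pos 0: c→h (+5), pos 1: r→x (+6), pos 2: u→z (+5), pos 3: m→s (+6) — repeating every 2. A repeating key of period 2 is used — shifts +5, +6 over and over.
Applying it to lower: l+5=q, o+6=u, w+5=b, e+6=k, r+5=w.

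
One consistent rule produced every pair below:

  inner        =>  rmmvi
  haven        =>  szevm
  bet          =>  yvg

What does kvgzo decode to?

This is the alphabet-reversal cipher (Atbash): a becomes z, b becomes y, etc.
Reversing it on kvgzo: k↔p, v↔e, g↔t, z↔a, o↔l.

petal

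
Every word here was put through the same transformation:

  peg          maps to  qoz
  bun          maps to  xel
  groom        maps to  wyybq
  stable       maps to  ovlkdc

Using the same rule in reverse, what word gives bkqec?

The output letters match the input read backwards, each shifted +10: peg reversed is gep. The word is reversed, then every letter is shifted forward by 10.
Reversing it on bkqec: shift back: b−10=r, k−10=a, q−10=g, e−10=u, c−10=s → ragus; then reverse → sugar.

sugar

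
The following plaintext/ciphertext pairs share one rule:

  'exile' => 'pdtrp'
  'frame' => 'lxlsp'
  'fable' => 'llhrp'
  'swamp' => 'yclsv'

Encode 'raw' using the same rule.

xlc

Two shifts are in play — +11 for a/e/i/o/u, +6 for every other letter.
On raw: r(cons)+6=x, a(vowel)+11=l, w(cons)+6=c.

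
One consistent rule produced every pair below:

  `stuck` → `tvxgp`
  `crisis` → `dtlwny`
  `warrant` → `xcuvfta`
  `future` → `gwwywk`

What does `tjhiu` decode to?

sheep

Each letter shifts forward by (position + 1), i.e. 1, 2, 3, … — the shift grows by one for each successive letter.
Reversing it on tjhiu: t−1=s, j−2=h, h−3=e, i−4=e, u−5=p.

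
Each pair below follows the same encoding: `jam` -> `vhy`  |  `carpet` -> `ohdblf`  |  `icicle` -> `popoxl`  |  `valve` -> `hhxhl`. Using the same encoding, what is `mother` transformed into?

The shift depends on letter class: consonant j→v is +12, but vowel a→h is +7. The rule splits by letter class: vowels +7, consonants +12.
Applying it to mother: m(cons)+12=y, o(vowel)+7=v, t(cons)+12=f, h(cons)+12=t, e(vowel)+7=l, r(cons)+12=d.

yvftld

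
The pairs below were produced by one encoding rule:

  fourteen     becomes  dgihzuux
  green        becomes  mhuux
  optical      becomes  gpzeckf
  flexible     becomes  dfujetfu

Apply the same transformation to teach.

f(5)→d(3) and o(14)→g(6) fit y≡9x+10 (mod 26); the inverse of 9 mod 26 is 3. Each letter's alphabet position (a=0..z=25) is mapped through 9·x+10 mod 26 — an affine cipher.
On teach: t(19)→9·19+10≡25=z; e(4)→9·4+10≡20=u; a(0)→9·0+10≡10=k; c(2)→9·2+10≡2=c; h(7)→9·7+10≡21=v (all mod 26).

zukcv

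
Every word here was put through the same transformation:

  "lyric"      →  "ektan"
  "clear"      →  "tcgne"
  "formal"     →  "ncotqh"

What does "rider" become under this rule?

Read the word backwards and shift each letter +2.
On rider: reverse → redir; then shift: r+2=t, e+2=g, d+2=f, i+2=k, r+2=t.

tgfkt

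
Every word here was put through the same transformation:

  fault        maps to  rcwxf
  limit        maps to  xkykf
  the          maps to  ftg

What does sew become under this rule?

The shift depends on letter class: consonant f→r is +12, but vowel a→c is +2. Two shifts are in play — +2 for a/e/i/o/u, +12 for every other letter.
Applying it to sew: s(cons)+12=e, e(vowel)+2=g, w(cons)+12=i.

egi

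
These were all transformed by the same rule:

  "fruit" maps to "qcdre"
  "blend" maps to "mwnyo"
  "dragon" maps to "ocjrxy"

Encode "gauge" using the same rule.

Vowels shift forward by 9 and consonants shift forward by 11.
On gauge: g(cons)+11=r, a(vowel)+9=j, u(vowel)+9=d, g(cons)+11=r, e(vowel)+9=n.

rjdrn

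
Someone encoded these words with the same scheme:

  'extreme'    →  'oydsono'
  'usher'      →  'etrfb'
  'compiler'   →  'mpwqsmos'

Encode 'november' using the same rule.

xpffwcos

A repeating key of period 2 is used — shifts +10, +1 over and over.
On november: n+10=x, o+1=p, v+10=f, e+1=f, m+10=w, b+1=c, e+10=o, r+1=s.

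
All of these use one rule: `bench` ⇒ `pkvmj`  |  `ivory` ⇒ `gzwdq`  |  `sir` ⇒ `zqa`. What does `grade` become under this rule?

mlizo

Two steps: reverse the string, then apply a Caesar shift of +8.
For grade: reverse → edarg; then shift: e+8=m, d+8=l, a+8=i, r+8=z, g+8=o.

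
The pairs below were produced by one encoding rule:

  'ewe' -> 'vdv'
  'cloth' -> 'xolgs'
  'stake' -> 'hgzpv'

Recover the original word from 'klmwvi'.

ponder

Each pair mirrors across the alphabet (e↔v, w↔d, e↔v): positions sum to 25. Each letter is replaced by its mirror in the alphabet: a↔z, b↔y, c↔x, and so on (the Atbash cipher).
Undoing it on klmwvi: k↔p, l↔o, m↔n, w↔d, v↔e, i↔r.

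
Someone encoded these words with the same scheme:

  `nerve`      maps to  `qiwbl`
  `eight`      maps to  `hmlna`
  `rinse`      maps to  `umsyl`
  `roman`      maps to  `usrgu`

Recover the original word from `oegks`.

In nerve: n→q is +3, e→i is +4, r→w is +5, v→b is +6 — the shift increases by 1 each position. Letter i (0-indexed) is shifted by i+3, so successive shifts are 3, 4, 5, ….
Reversing it on oegks: o−3=l, e−4=a, g−5=b, k−6=e, s−7=l.

label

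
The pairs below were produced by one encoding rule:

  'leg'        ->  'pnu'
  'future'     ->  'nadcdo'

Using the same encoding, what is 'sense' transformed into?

Two steps: reverse the string, then apply a Caesar shift of +9.
Applying it to sense: reverse → esnes; then shift: e+9=n, s+9=b, n+9=w, e+9=n, s+9=b.

nbwnb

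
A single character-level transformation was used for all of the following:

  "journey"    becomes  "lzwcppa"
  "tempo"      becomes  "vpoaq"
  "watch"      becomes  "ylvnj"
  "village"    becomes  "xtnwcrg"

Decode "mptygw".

kernel

Shifts by position in journey: pos 0: j→l (+2), pos 1: o→z (+11), pos 2: u→w (+2), pos 3: r→c (+11) — repeating every 2. The shifts repeat in a cycle of length 2: positions 0,1,… shift by +2, +11, then the pattern repeats.
Undoing it on mptygw: m−2=k, p−11=e, t−2=r, y−11=n, g−2=e, w−11=l.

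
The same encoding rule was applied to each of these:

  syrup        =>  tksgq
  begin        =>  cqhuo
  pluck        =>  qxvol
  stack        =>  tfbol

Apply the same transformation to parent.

qmsqof

Shifts by position in syrup: pos 0: s→t (+1), pos 1: y→k (+12), pos 2: r→s (+1), pos 3: u→g (+12) — repeating every 2. It's a Vigenère-style cipher with numeric key [1,12]: position i shifts by key[i mod 2].
Applying it to parent: p+1=q, a+12=m, r+1=s, e+12=q, n+1=o, t+12=f.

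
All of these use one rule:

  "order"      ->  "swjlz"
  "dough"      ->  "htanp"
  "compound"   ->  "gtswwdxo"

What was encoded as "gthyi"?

In order: o→s is +4, r→w is +5, d→j is +6, e→l is +7 — the shift increases by 1 each position. Each letter shifts forward by (position + 4), i.e. 4, 5, 6, … — the shift grows by one for each successive letter.
Reversing it on gthyi: g−4=c, t−5=o, h−6=b, y−7=r, i−8=a.

cobra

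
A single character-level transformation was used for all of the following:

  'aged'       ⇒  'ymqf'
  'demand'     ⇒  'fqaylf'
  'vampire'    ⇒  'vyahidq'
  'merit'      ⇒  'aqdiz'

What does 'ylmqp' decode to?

Each letter's alphabet position (a=0..z=25) is mapped through 11·x+24 mod 26 — an affine cipher.
Undoing it on ylmqp: y(24)→19·(24−24)≡0=a; l(11)→19·(11−24)≡13=n; m(12)→19·(12−24)≡6=g; q(16)→19·(16−24)≡4=e; p(15)→19·(15−24)≡11=l (all mod 26).

angel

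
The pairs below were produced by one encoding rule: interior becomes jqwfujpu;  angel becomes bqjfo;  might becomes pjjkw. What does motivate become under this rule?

The shift depends on letter class: consonant n→q is +3, but vowel i→j is +1. Vowels shift forward by 1 and consonants shift forward by 3.
Applying it to motivate: m(cons)+3=p, o(vowel)+1=p, t(cons)+3=w, i(vowel)+1=j, v(cons)+3=y, a(vowel)+1=b, t(cons)+3=w, e(vowel)+1=f.

ppwjybwf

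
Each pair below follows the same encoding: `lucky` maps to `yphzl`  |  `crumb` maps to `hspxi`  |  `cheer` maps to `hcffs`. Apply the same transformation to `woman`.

l(11)→y(24) and u(20)→p(15) fit y≡25x+9 (mod 26); the inverse of 25 mod 26 is 25. Each letter's alphabet position (a=0..z=25) is mapped through 25·x+9 mod 26 — an affine cipher.
On woman: w(22)→25·22+9≡13=n; o(14)→25·14+9≡21=v; m(12)→25·12+9≡23=x; a(0)→25·0+9≡9=j; n(13)→25·13+9≡22=w (all mod 26).

nvxjw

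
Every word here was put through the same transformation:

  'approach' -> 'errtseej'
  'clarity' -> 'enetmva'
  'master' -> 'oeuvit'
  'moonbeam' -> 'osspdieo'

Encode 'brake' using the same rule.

Two shifts are in play — +4 for a/e/i/o/u, +2 for every other letter.
On brake: b(cons)+2=d, r(cons)+2=t, a(vowel)+4=e, k(cons)+2=m, e(vowel)+4=i.

dtemi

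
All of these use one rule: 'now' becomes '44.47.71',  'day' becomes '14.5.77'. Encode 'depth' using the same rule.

n(#14)→44 and o(#15)→47: differences scale by 3, so n = 3·pos + 2. With a=1..z=26, the number is 3·pos + 2.
Applying it to depth: d=4→14, e=5→17, p=16→50, t=20→62, h=8→26.

14.17.50.62.26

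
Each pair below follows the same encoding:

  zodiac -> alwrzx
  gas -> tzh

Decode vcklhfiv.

exposure

Each pair mirrors across the alphabet (z↔a, o↔l, d↔w): positions sum to 25. Each letter is replaced by its mirror in the alphabet: a↔z, b↔y, c↔x, and so on (the Atbash cipher).
Undoing it on vcklhfiv: v↔e, c↔x, k↔p, l↔o, h↔s, f↔u, i↔r, v↔e.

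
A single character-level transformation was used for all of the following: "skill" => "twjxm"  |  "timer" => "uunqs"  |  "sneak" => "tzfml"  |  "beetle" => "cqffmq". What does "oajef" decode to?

Shifts by position in skill: pos 0: s→t (+1), pos 1: k→w (+12), pos 2: i→j (+1), pos 3: l→x (+12) — repeating every 2. The shifts repeat in a cycle of length 2: positions 0,1,… shift by +1, +12, then the pattern repeats.
Decoding oajef: o−1=n, a−12=o, j−1=i, e−12=s, f−1=e.

noise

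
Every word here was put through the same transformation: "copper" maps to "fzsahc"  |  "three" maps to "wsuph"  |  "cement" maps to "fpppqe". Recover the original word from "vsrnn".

It's a Vigenère-style cipher with numeric key [3,11]: position i shifts by key[i mod 2].
Reversing it on vsrnn: v−3=s, s−11=h, r−3=o, n−11=c, n−3=k.

shock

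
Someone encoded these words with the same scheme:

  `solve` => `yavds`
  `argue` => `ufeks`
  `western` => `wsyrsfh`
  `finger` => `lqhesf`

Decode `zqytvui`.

display

s(18)→y(24) and o(14)→a(0) fit y≡19x+20 (mod 26); the inverse of 19 mod 26 is 11. Each letter's alphabet position (a=0..z=25) is mapped through 19·x+20 mod 26 — an affine cipher.
Undoing it on zqytvui: z(25)→11·(25−20)≡3=d; q(16)→11·(16−20)≡8=i; y(24)→11·(24−20)≡18=s; t(19)→11·(19−20)≡15=p; v(21)→11·(21−20)≡11=l; u(20)→11·(20−20)≡0=a; i(8)→11·(8−20)≡24=y (all mod 26).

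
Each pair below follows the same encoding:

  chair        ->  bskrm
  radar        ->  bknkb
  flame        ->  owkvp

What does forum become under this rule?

The output letters match the input read backwards, each shifted +10: chair reversed is riahc. Two steps: reverse the string, then apply a Caesar shift of +10.
For forum: reverse → murof; then shift: m+10=w, u+10=e, r+10=b, o+10=y, f+10=p.

webyp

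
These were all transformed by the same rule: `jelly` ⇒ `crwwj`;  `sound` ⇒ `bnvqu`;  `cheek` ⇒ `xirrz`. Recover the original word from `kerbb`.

press

j(9)→c(2) and e(4)→r(17) fit y≡23x+3 (mod 26); the inverse of 23 mod 26 is 17. Each letter's alphabet position (a=0..z=25) is mapped through 23·x+3 mod 26 — an affine cipher.
Decoding kerbb: k(10)→17·(10−3)≡15=p; e(4)→17·(4−3)≡17=r; r(17)→17·(17−3)≡4=e; b(1)→17·(1−3)≡18=s; b(1)→17·(1−3)≡18=s (all mod 26).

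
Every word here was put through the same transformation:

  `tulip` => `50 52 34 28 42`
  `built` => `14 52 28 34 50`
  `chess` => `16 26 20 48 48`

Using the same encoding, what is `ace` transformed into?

12 16 20

The formula is n = 2×(alphabet index, a=1) + 10.
On ace: a=1→12, c=3→16, e=5→20.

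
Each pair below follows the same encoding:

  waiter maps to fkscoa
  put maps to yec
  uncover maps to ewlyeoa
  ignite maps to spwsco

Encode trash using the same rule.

The shift depends on letter class: consonant w→f is +9, but vowel a→k is +10. Vowels shift forward by 10 and consonants shift forward by 9.
For trash: t(cons)+9=c, r(cons)+9=a, a(vowel)+10=k, s(cons)+9=b, h(cons)+9=q.

cakbq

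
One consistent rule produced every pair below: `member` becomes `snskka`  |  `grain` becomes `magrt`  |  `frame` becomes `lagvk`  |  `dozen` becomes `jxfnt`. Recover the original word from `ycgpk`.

stage

Shifts by position in member: pos 0: m→s (+6), pos 1: e→n (+9), pos 2: m→s (+6), pos 3: b→k (+9) — repeating every 2. The shifts repeat in a cycle of length 2: positions 0,1,… shift by +6, +9, then the pattern repeats.
Undoing it on ycgpk: y−6=s, c−9=t, g−6=a, p−9=g, k−6=e.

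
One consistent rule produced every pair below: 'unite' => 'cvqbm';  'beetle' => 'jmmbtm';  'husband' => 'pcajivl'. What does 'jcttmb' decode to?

Compare letters: u→c is +8, n→v is +8, i→q is +8 — a constant shift. Each letter is shifted forward by 8 in the alphabet (a Caesar shift of +8).
Reversing it on jcttmb: j−8=b, c−8=u, t−8=l, t−8=l, m−8=e, b−8=t.

bullet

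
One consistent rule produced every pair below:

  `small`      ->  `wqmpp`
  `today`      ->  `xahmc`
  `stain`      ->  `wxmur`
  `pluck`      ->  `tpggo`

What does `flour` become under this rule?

jpagv

The shift depends on letter class: consonant s→w is +4, but vowel a→m is +12. Vowels shift forward by 12 and consonants shift forward by 4.
Applying it to flour: f(cons)+4=j, l(cons)+4=p, o(vowel)+12=a, u(vowel)+12=g, r(cons)+4=v.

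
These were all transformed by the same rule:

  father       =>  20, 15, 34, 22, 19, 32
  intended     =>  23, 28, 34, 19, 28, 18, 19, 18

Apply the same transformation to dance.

18, 15, 28, 17, 19

Each letter is replaced by its alphabet position (a=1..z=26) + 14.
Applying it to dance: d=4→18, a=1→15, n=14→28, c=3→17, e=5→19.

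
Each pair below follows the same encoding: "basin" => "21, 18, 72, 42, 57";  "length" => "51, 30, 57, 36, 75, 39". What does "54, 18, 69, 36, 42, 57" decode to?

The formula is n = 3×(alphabet index, a=1) + 15.
Decoding 54, 18, 69, 36, 42, 57: 54→(54−15)÷3=13=m, 18→(18−15)÷3=1=a, 69→(69−15)÷3=18=r, 36→(36−15)÷3=7=g, 42→(42−15)÷3=9=i, 57→(57−15)÷3=14=n.

margin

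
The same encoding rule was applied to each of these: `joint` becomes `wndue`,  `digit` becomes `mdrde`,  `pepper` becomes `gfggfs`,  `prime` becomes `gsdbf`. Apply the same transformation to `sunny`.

lxuuv

This is an affine cipher: with a=0,…,z=25, each position x becomes (19x+7) mod 26.
For sunny: s(18)→19·18+7≡11=l; u(20)→19·20+7≡23=x; n(13)→19·13+7≡20=u; n(13)→19·13+7≡20=u; y(24)→19·24+7≡21=v (all mod 26).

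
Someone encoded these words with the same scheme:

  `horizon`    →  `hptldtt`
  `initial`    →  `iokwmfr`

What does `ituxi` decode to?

In horizon: h→h is +0, o→p is +1, r→t is +2, i→l is +3 — the shift increases by 1 each position. Letter i (0-indexed) is shifted by i+0, so successive shifts are 0, 1, 2, ….
Undoing it on ituxi: i−0=i, t−1=s, u−2=s, x−3=u, i−4=e.

issue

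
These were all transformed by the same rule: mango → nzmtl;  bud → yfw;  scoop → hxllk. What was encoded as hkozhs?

Each pair mirrors across the alphabet (m↔n, a↔z, n↔m): positions sum to 25. This is the alphabet-reversal cipher (Atbash): a becomes z, b becomes y, etc.
Reversing it on hkozhs: h↔s, k↔p, o↔l, z↔a, h↔s, s↔h.

splash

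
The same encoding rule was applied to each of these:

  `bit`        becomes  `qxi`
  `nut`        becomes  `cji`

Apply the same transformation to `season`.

htphdc

Each letter is shifted forward by 15 in the alphabet (a Caesar shift of +15).
On season: s+15=h, e+15=t, a+15=p, s+15=h, o+15=d, n+15=c.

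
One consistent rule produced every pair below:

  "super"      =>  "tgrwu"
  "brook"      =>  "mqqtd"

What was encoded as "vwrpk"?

input

The output letters match the input read backwards, each shifted +2: super reversed is repus. Two steps: reverse the string, then apply a Caesar shift of +2.
Decoding vwrpk: shift back: v−2=t, w−2=u, r−2=p, p−2=n, k−2=i → tupni; then reverse → input.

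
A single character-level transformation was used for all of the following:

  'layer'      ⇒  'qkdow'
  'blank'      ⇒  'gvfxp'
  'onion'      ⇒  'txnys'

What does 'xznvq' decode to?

Shifts by position in layer: pos 0: l→q (+5), pos 1: a→k (+10), pos 2: y→d (+5), pos 3: e→o (+10) — repeating every 2. It's a Vigenère-style cipher with numeric key [5,10]: position i shifts by key[i mod 2].
Decoding xznvq: x−5=s, z−10=p, n−5=i, v−10=l, q−5=l.

spill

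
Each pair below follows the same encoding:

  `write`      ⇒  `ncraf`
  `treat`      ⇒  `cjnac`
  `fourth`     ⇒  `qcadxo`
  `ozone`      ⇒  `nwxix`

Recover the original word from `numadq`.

hurdle

Read the word backwards and shift each letter +9.
Decoding numadq: shift back: n−9=e, u−9=l, m−9=d, a−9=r, d−9=u, q−9=h → eldruh; then reverse → hurdle.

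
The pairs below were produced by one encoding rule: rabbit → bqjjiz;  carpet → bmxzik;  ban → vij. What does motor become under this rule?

zwbwu

Read the word backwards and shift each letter +8.
For motor: reverse → rotom; then shift: r+8=z, o+8=w, t+8=b, o+8=w, m+8=u.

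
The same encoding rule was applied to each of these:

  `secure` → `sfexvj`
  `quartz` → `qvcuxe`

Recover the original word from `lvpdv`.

In secure: s→s is +0, e→f is +1, c→e is +2, u→x is +3 — the shift increases by 1 each position. The shift increases by 1 at each position, starting from +0: 0, 1, 2, ….
Reversing it on lvpdv: l−0=l, v−1=u, p−2=n, d−3=a, v−4=r.

lunar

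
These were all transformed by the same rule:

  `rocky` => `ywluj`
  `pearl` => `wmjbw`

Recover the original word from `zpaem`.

In rocky: r→y is +7, o→w is +8, c→l is +9, k→u is +10 — the shift increases by 1 each position. Each letter shifts forward by (position + 7), i.e. 7, 8, 9, … — the shift grows by one for each successive letter.
Undoing it on zpaem: z−7=s, p−8=h, a−9=r, e−10=u, m−11=b.

shrub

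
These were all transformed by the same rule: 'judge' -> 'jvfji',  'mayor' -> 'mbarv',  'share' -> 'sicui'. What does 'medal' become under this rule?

mffdp

The shift increases by 1 at each position, starting from +0: 0, 1, 2, ….
For medal: m+0=m, e+1=f, d+2=f, a+3=d, l+4=p.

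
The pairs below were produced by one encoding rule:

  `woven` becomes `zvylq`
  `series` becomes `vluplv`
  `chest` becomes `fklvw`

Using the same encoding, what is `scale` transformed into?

Two shifts are in play — +7 for a/e/i/o/u, +3 for every other letter.
Applying it to scale: s(cons)+3=v, c(cons)+3=f, a(vowel)+7=h, l(cons)+3=o, e(vowel)+7=l.

vfhol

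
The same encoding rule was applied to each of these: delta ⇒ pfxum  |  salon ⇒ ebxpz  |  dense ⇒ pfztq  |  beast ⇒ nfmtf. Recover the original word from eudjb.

strip

Shifts by position in delta: pos 0: d→p (+12), pos 1: e→f (+1), pos 2: l→x (+12), pos 3: t→u (+1) — repeating every 2. The shifts repeat in a cycle of length 2: positions 0,1,… shift by +12, +1, then the pattern repeats.
Decoding eudjb: e−12=s, u−1=t, d−12=r, j−1=i, b−12=p.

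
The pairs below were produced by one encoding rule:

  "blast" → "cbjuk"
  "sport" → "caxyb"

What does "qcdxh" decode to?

youth

The output letters match the input read backwards, each shifted +9: blast reversed is tsalb. The word is reversed, then every letter is shifted forward by 9.
Reversing it on qcdxh: shift back: q−9=h, c−9=t, d−9=u, x−9=o, h−9=y → htuoy; then reverse → youth.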